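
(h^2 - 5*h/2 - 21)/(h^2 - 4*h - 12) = (h + 7/2)/(h + 2)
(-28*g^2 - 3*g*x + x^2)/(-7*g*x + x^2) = (4*g + x)/x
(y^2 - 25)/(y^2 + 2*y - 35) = (y + 5)/(y + 7)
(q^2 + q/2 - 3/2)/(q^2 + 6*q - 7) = (q + 3/2)/(q + 7)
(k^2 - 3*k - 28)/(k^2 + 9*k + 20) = (k - 7)/(k + 5)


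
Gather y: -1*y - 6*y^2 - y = -6*y^2 - 2*y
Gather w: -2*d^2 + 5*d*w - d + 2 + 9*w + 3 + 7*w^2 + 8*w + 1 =-2*d^2 - d + 7*w^2 + w*(5*d + 17) + 6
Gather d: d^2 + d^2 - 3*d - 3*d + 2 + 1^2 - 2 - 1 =2*d^2 - 6*d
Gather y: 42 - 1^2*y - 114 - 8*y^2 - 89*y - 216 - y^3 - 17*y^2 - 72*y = -y^3 - 25*y^2 - 162*y - 288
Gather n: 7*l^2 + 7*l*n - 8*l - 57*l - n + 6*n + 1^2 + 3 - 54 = 7*l^2 - 65*l + n*(7*l + 5) - 50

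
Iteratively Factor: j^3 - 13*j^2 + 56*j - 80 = (j - 5)*(j^2 - 8*j + 16) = (j - 5)*(j - 4)*(j - 4)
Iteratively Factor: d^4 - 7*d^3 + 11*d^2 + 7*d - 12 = (d - 1)*(d^3 - 6*d^2 + 5*d + 12) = (d - 3)*(d - 1)*(d^2 - 3*d - 4) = (d - 4)*(d - 3)*(d - 1)*(d + 1)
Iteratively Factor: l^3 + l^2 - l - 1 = (l + 1)*(l^2 - 1) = (l + 1)^2*(l - 1)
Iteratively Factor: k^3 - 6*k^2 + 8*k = (k)*(k^2 - 6*k + 8) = k*(k - 4)*(k - 2)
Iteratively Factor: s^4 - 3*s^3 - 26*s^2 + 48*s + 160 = (s - 5)*(s^3 + 2*s^2 - 16*s - 32) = (s - 5)*(s - 4)*(s^2 + 6*s + 8) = (s - 5)*(s - 4)*(s + 4)*(s + 2)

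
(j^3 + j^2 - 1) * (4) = 4*j^3 + 4*j^2 - 4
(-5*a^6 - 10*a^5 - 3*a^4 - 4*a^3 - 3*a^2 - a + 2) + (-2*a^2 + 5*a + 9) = -5*a^6 - 10*a^5 - 3*a^4 - 4*a^3 - 5*a^2 + 4*a + 11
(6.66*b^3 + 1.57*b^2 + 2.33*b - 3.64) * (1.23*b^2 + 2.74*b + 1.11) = 8.1918*b^5 + 20.1795*b^4 + 14.5603*b^3 + 3.6497*b^2 - 7.3873*b - 4.0404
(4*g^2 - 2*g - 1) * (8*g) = 32*g^3 - 16*g^2 - 8*g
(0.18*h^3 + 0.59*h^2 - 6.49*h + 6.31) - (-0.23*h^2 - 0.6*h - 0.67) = 0.18*h^3 + 0.82*h^2 - 5.89*h + 6.98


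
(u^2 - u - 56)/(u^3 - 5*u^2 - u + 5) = (u^2 - u - 56)/(u^3 - 5*u^2 - u + 5)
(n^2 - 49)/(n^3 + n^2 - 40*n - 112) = (n + 7)/(n^2 + 8*n + 16)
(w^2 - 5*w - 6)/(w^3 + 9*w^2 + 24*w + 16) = (w - 6)/(w^2 + 8*w + 16)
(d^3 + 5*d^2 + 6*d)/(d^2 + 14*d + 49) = d*(d^2 + 5*d + 6)/(d^2 + 14*d + 49)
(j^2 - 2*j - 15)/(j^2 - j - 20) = (j + 3)/(j + 4)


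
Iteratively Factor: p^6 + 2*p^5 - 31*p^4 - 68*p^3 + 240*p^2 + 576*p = (p + 3)*(p^5 - p^4 - 28*p^3 + 16*p^2 + 192*p) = p*(p + 3)*(p^4 - p^3 - 28*p^2 + 16*p + 192) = p*(p + 3)^2*(p^3 - 4*p^2 - 16*p + 64) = p*(p + 3)^2*(p + 4)*(p^2 - 8*p + 16) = p*(p - 4)*(p + 3)^2*(p + 4)*(p - 4)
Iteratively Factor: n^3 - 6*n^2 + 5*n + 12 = (n - 3)*(n^2 - 3*n - 4) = (n - 3)*(n + 1)*(n - 4)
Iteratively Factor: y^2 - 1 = (y + 1)*(y - 1)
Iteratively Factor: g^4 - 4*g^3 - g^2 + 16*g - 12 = (g + 2)*(g^3 - 6*g^2 + 11*g - 6) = (g - 2)*(g + 2)*(g^2 - 4*g + 3) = (g - 2)*(g - 1)*(g + 2)*(g - 3)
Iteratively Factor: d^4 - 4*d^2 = (d)*(d^3 - 4*d) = d^2*(d^2 - 4) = d^2*(d - 2)*(d + 2)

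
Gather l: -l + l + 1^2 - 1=0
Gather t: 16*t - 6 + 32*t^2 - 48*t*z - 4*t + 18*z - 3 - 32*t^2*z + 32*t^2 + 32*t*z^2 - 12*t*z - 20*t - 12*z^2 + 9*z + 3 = t^2*(64 - 32*z) + t*(32*z^2 - 60*z - 8) - 12*z^2 + 27*z - 6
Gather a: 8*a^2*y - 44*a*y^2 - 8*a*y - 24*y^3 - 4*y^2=8*a^2*y + a*(-44*y^2 - 8*y) - 24*y^3 - 4*y^2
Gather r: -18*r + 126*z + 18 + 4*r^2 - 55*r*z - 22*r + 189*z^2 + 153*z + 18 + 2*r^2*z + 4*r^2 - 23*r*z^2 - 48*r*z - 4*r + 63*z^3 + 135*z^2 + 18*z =r^2*(2*z + 8) + r*(-23*z^2 - 103*z - 44) + 63*z^3 + 324*z^2 + 297*z + 36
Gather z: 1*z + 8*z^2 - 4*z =8*z^2 - 3*z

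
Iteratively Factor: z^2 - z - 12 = (z + 3)*(z - 4)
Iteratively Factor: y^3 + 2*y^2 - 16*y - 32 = (y - 4)*(y^2 + 6*y + 8) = (y - 4)*(y + 2)*(y + 4)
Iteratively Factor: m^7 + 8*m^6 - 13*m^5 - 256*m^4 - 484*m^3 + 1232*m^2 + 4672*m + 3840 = (m + 4)*(m^6 + 4*m^5 - 29*m^4 - 140*m^3 + 76*m^2 + 928*m + 960) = (m + 4)^2*(m^5 - 29*m^3 - 24*m^2 + 172*m + 240) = (m + 2)*(m + 4)^2*(m^4 - 2*m^3 - 25*m^2 + 26*m + 120) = (m - 5)*(m + 2)*(m + 4)^2*(m^3 + 3*m^2 - 10*m - 24) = (m - 5)*(m - 3)*(m + 2)*(m + 4)^2*(m^2 + 6*m + 8) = (m - 5)*(m - 3)*(m + 2)^2*(m + 4)^2*(m + 4)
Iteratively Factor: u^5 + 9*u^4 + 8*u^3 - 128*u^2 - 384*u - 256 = (u + 4)*(u^4 + 5*u^3 - 12*u^2 - 80*u - 64) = (u + 4)^2*(u^3 + u^2 - 16*u - 16) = (u - 4)*(u + 4)^2*(u^2 + 5*u + 4) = (u - 4)*(u + 1)*(u + 4)^2*(u + 4)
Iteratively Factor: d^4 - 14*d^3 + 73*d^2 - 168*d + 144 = (d - 3)*(d^3 - 11*d^2 + 40*d - 48) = (d - 3)^2*(d^2 - 8*d + 16) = (d - 4)*(d - 3)^2*(d - 4)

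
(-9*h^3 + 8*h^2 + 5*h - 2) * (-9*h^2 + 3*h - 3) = 81*h^5 - 99*h^4 + 6*h^3 + 9*h^2 - 21*h + 6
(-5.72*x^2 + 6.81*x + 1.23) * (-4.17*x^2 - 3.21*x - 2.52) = 23.8524*x^4 - 10.0365*x^3 - 12.5748*x^2 - 21.1095*x - 3.0996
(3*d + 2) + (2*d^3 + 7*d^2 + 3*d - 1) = 2*d^3 + 7*d^2 + 6*d + 1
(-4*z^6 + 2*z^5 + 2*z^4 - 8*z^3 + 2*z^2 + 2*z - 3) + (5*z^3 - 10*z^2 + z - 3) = -4*z^6 + 2*z^5 + 2*z^4 - 3*z^3 - 8*z^2 + 3*z - 6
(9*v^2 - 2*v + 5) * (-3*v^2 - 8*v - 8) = -27*v^4 - 66*v^3 - 71*v^2 - 24*v - 40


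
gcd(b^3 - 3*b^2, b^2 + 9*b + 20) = 1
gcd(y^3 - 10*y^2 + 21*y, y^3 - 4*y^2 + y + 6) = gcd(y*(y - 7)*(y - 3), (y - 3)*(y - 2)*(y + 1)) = y - 3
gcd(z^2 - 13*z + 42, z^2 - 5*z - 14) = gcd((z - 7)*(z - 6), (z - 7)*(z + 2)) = z - 7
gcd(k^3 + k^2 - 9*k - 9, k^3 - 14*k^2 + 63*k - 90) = k - 3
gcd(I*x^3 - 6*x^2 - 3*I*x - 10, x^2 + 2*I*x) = x + 2*I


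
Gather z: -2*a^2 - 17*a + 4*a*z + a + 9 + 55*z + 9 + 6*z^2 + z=-2*a^2 - 16*a + 6*z^2 + z*(4*a + 56) + 18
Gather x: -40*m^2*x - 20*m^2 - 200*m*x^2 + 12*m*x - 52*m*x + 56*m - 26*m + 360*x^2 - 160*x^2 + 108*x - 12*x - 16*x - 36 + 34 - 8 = -20*m^2 + 30*m + x^2*(200 - 200*m) + x*(-40*m^2 - 40*m + 80) - 10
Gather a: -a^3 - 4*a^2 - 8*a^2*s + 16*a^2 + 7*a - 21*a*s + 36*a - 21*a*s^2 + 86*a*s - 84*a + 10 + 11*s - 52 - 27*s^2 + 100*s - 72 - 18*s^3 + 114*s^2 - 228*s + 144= -a^3 + a^2*(12 - 8*s) + a*(-21*s^2 + 65*s - 41) - 18*s^3 + 87*s^2 - 117*s + 30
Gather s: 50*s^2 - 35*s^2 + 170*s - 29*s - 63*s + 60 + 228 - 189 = 15*s^2 + 78*s + 99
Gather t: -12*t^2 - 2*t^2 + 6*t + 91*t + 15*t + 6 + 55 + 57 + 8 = -14*t^2 + 112*t + 126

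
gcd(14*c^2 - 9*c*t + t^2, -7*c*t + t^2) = -7*c + t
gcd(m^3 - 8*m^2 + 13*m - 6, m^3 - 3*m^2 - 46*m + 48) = m - 1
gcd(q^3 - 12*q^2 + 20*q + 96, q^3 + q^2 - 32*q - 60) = q^2 - 4*q - 12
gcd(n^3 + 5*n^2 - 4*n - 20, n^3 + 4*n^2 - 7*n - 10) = n^2 + 3*n - 10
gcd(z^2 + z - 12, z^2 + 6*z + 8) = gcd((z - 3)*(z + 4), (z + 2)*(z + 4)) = z + 4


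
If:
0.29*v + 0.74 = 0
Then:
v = -2.55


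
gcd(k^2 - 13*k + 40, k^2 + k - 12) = 1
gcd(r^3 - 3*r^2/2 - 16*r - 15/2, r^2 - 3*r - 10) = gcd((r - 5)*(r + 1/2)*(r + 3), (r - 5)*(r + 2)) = r - 5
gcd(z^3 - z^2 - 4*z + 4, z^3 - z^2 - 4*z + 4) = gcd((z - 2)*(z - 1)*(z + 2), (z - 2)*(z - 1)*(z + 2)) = z^3 - z^2 - 4*z + 4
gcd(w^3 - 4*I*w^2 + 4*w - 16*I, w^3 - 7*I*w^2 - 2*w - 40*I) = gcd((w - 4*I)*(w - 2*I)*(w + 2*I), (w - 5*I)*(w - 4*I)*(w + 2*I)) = w^2 - 2*I*w + 8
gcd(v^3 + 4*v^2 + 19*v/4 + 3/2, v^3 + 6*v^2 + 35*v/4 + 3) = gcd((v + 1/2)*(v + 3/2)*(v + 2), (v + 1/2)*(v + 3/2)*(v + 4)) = v^2 + 2*v + 3/4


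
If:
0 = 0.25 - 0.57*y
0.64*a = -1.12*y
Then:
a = -0.77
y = 0.44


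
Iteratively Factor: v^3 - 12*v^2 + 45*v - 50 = (v - 5)*(v^2 - 7*v + 10) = (v - 5)*(v - 2)*(v - 5)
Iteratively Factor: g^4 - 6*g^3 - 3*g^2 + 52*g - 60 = (g - 2)*(g^3 - 4*g^2 - 11*g + 30) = (g - 5)*(g - 2)*(g^2 + g - 6) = (g - 5)*(g - 2)^2*(g + 3)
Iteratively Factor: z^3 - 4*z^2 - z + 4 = (z - 1)*(z^2 - 3*z - 4) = (z - 4)*(z - 1)*(z + 1)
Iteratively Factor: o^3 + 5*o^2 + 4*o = (o + 4)*(o^2 + o) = (o + 1)*(o + 4)*(o)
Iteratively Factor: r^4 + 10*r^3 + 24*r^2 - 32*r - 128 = (r - 2)*(r^3 + 12*r^2 + 48*r + 64) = (r - 2)*(r + 4)*(r^2 + 8*r + 16) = (r - 2)*(r + 4)^2*(r + 4)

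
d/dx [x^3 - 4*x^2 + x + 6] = 3*x^2 - 8*x + 1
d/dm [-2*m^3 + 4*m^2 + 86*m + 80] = -6*m^2 + 8*m + 86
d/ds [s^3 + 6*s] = 3*s^2 + 6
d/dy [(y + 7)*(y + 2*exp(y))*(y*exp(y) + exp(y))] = (y^3 + 4*y^2*exp(y) + 11*y^2 + 36*y*exp(y) + 23*y + 44*exp(y) + 7)*exp(y)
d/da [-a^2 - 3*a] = -2*a - 3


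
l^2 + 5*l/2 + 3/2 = (l + 1)*(l + 3/2)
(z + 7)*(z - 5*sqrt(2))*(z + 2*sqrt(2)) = z^3 - 3*sqrt(2)*z^2 + 7*z^2 - 21*sqrt(2)*z - 20*z - 140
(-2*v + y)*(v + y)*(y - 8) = -2*v^2*y + 16*v^2 - v*y^2 + 8*v*y + y^3 - 8*y^2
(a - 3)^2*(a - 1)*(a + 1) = a^4 - 6*a^3 + 8*a^2 + 6*a - 9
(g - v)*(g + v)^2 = g^3 + g^2*v - g*v^2 - v^3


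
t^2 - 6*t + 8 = (t - 4)*(t - 2)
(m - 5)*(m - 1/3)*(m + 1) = m^3 - 13*m^2/3 - 11*m/3 + 5/3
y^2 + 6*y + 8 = (y + 2)*(y + 4)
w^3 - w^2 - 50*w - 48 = (w - 8)*(w + 1)*(w + 6)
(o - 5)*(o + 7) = o^2 + 2*o - 35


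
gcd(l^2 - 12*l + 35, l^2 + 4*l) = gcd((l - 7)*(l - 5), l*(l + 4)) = 1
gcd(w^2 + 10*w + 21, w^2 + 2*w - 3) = w + 3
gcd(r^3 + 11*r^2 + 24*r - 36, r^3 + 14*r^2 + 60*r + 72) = r^2 + 12*r + 36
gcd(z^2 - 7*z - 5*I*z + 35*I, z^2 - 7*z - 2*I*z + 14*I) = z - 7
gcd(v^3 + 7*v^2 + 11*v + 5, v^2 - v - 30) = v + 5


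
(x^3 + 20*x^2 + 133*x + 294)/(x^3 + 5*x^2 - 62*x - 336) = (x + 7)/(x - 8)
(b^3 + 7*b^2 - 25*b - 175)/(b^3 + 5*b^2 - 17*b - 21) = (b^2 - 25)/(b^2 - 2*b - 3)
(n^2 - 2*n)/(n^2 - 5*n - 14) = n*(2 - n)/(-n^2 + 5*n + 14)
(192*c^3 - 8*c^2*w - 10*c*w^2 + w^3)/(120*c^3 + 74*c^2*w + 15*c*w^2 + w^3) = (48*c^2 - 14*c*w + w^2)/(30*c^2 + 11*c*w + w^2)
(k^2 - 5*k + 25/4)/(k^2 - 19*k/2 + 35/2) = (k - 5/2)/(k - 7)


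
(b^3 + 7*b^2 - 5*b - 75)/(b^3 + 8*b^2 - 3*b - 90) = (b + 5)/(b + 6)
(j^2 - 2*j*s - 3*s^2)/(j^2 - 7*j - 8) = (-j^2 + 2*j*s + 3*s^2)/(-j^2 + 7*j + 8)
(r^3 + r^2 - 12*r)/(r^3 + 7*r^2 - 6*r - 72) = r/(r + 6)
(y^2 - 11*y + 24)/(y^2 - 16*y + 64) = (y - 3)/(y - 8)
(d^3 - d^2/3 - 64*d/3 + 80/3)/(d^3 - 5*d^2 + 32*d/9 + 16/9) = 3*(d + 5)/(3*d + 1)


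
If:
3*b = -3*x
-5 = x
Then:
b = 5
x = -5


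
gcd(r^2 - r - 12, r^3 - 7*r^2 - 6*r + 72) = r^2 - r - 12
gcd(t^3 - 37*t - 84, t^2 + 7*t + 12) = t^2 + 7*t + 12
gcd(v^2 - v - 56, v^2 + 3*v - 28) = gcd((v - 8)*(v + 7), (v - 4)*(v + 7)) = v + 7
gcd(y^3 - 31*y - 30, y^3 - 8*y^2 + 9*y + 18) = y^2 - 5*y - 6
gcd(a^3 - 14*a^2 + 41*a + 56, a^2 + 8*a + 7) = a + 1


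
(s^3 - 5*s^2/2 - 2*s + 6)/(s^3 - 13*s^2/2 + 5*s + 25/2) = (2*s^3 - 5*s^2 - 4*s + 12)/(2*s^3 - 13*s^2 + 10*s + 25)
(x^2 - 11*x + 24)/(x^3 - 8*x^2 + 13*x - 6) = (x^2 - 11*x + 24)/(x^3 - 8*x^2 + 13*x - 6)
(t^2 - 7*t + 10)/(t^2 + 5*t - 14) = (t - 5)/(t + 7)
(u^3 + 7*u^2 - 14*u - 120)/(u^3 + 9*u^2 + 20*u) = (u^2 + 2*u - 24)/(u*(u + 4))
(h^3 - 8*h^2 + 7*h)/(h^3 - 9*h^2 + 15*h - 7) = h/(h - 1)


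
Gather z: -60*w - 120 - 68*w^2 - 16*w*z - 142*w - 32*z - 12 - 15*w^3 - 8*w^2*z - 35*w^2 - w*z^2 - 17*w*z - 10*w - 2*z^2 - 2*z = -15*w^3 - 103*w^2 - 212*w + z^2*(-w - 2) + z*(-8*w^2 - 33*w - 34) - 132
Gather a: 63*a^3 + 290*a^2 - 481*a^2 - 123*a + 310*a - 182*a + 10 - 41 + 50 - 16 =63*a^3 - 191*a^2 + 5*a + 3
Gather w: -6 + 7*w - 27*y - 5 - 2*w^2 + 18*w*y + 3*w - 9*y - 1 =-2*w^2 + w*(18*y + 10) - 36*y - 12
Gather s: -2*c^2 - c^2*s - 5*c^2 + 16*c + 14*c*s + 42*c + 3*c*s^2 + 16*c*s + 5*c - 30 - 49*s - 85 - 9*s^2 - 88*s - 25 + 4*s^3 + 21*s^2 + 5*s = -7*c^2 + 63*c + 4*s^3 + s^2*(3*c + 12) + s*(-c^2 + 30*c - 132) - 140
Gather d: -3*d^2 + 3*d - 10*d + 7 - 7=-3*d^2 - 7*d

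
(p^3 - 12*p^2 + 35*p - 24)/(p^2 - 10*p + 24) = (p^3 - 12*p^2 + 35*p - 24)/(p^2 - 10*p + 24)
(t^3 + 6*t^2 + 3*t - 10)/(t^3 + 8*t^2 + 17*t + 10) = (t - 1)/(t + 1)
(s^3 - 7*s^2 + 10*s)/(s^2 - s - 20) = s*(s - 2)/(s + 4)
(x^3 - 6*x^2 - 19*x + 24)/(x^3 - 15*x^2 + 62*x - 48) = (x + 3)/(x - 6)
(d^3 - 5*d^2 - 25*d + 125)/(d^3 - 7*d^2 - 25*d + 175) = (d - 5)/(d - 7)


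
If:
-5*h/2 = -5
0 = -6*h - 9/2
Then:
No Solution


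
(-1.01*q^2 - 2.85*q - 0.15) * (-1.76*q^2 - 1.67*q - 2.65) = 1.7776*q^4 + 6.7027*q^3 + 7.7*q^2 + 7.803*q + 0.3975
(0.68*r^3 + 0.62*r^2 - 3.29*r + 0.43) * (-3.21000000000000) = -2.1828*r^3 - 1.9902*r^2 + 10.5609*r - 1.3803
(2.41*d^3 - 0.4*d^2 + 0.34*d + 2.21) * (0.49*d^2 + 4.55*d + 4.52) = 1.1809*d^5 + 10.7695*d^4 + 9.2398*d^3 + 0.8219*d^2 + 11.5923*d + 9.9892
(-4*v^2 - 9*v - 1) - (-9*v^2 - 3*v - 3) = 5*v^2 - 6*v + 2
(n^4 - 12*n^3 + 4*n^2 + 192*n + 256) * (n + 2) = n^5 - 10*n^4 - 20*n^3 + 200*n^2 + 640*n + 512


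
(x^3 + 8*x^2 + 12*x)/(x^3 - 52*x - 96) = x/(x - 8)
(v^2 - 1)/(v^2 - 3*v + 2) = (v + 1)/(v - 2)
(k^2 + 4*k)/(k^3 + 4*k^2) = 1/k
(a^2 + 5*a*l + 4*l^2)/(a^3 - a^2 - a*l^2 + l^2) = (a + 4*l)/(a^2 - a*l - a + l)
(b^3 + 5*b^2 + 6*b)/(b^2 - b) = (b^2 + 5*b + 6)/(b - 1)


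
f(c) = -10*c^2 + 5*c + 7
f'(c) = 5 - 20*c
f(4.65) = -185.98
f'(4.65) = -88.00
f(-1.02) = -8.50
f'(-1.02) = 25.40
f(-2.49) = -67.45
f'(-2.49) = 54.80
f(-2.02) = -43.90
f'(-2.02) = 45.40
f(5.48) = -265.90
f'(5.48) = -104.60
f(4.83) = -202.14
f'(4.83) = -91.60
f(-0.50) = 2.00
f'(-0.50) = 15.00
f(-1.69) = -30.01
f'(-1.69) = 38.80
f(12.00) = -1373.00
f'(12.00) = -235.00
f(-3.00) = -98.00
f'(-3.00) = 65.00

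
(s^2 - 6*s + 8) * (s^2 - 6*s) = s^4 - 12*s^3 + 44*s^2 - 48*s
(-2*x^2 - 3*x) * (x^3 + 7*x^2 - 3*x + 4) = -2*x^5 - 17*x^4 - 15*x^3 + x^2 - 12*x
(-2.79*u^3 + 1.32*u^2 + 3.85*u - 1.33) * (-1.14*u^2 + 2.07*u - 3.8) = 3.1806*u^5 - 7.2801*u^4 + 8.9454*u^3 + 4.4697*u^2 - 17.3831*u + 5.054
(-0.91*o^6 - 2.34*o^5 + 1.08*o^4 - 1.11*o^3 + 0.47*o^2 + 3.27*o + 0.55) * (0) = 0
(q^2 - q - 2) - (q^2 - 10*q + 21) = 9*q - 23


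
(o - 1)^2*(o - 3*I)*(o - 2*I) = o^4 - 2*o^3 - 5*I*o^3 - 5*o^2 + 10*I*o^2 + 12*o - 5*I*o - 6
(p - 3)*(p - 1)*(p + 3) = p^3 - p^2 - 9*p + 9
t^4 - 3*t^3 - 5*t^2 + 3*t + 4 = (t - 4)*(t - 1)*(t + 1)^2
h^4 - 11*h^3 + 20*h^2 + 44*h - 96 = (h - 8)*(h - 3)*(h - 2)*(h + 2)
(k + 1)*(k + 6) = k^2 + 7*k + 6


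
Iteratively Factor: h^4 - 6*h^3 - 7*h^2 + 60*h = (h)*(h^3 - 6*h^2 - 7*h + 60) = h*(h + 3)*(h^2 - 9*h + 20) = h*(h - 4)*(h + 3)*(h - 5)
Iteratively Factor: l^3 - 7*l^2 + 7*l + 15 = (l - 5)*(l^2 - 2*l - 3) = (l - 5)*(l + 1)*(l - 3)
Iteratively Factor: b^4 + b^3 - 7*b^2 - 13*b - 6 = (b + 1)*(b^3 - 7*b - 6) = (b + 1)*(b + 2)*(b^2 - 2*b - 3) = (b - 3)*(b + 1)*(b + 2)*(b + 1)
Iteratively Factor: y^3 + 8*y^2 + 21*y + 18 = (y + 2)*(y^2 + 6*y + 9) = (y + 2)*(y + 3)*(y + 3)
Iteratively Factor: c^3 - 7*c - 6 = (c + 1)*(c^2 - c - 6) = (c - 3)*(c + 1)*(c + 2)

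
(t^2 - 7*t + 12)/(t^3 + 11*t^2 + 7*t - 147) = (t - 4)/(t^2 + 14*t + 49)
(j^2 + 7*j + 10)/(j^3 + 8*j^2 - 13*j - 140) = (j + 2)/(j^2 + 3*j - 28)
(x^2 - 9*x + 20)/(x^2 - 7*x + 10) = (x - 4)/(x - 2)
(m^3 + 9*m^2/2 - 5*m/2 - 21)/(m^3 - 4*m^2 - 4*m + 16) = (2*m^2 + 13*m + 21)/(2*(m^2 - 2*m - 8))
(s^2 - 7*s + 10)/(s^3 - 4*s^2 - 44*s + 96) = (s - 5)/(s^2 - 2*s - 48)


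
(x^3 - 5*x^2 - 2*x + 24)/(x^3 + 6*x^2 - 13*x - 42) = (x - 4)/(x + 7)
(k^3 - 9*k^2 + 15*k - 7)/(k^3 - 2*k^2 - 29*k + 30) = (k^2 - 8*k + 7)/(k^2 - k - 30)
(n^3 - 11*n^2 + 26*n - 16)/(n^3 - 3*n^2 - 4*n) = (-n^3 + 11*n^2 - 26*n + 16)/(n*(-n^2 + 3*n + 4))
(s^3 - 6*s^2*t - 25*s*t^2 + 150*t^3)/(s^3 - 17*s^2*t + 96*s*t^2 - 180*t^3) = (s + 5*t)/(s - 6*t)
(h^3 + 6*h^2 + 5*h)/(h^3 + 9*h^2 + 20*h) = (h + 1)/(h + 4)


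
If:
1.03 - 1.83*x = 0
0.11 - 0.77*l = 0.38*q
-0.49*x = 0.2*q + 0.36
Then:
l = 1.71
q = -3.18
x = 0.56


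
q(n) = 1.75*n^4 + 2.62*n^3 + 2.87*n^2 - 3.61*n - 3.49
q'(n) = 7.0*n^3 + 7.86*n^2 + 5.74*n - 3.61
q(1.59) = 19.74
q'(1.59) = 53.53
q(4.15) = 737.29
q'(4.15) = 655.89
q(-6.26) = 2176.27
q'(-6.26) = -1448.73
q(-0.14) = -2.93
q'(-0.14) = -4.28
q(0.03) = -3.60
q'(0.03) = -3.43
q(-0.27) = -2.35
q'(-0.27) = -4.72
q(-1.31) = 5.43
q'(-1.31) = -13.38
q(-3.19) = 133.40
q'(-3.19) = -169.17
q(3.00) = 224.00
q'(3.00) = 273.35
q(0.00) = -3.49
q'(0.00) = -3.61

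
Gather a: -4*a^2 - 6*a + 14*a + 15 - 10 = -4*a^2 + 8*a + 5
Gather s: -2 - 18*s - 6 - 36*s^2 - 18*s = -36*s^2 - 36*s - 8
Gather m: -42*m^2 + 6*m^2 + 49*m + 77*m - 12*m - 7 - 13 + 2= -36*m^2 + 114*m - 18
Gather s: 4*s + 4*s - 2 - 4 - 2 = 8*s - 8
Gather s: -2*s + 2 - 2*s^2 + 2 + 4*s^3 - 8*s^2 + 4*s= 4*s^3 - 10*s^2 + 2*s + 4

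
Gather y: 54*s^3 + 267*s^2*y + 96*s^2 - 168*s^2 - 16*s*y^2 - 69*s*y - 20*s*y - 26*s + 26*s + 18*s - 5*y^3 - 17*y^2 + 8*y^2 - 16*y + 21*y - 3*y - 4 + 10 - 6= 54*s^3 - 72*s^2 + 18*s - 5*y^3 + y^2*(-16*s - 9) + y*(267*s^2 - 89*s + 2)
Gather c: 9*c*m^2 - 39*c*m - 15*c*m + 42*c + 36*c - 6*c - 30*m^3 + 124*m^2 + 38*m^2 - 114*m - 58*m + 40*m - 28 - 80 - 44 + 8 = c*(9*m^2 - 54*m + 72) - 30*m^3 + 162*m^2 - 132*m - 144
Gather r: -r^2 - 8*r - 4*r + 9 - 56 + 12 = -r^2 - 12*r - 35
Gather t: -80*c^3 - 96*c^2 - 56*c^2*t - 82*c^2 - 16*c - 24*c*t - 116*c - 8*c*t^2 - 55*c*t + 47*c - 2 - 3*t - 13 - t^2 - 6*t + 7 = -80*c^3 - 178*c^2 - 85*c + t^2*(-8*c - 1) + t*(-56*c^2 - 79*c - 9) - 8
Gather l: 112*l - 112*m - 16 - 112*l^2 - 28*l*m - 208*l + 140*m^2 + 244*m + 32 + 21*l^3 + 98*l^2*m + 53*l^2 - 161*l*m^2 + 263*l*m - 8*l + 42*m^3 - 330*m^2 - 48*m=21*l^3 + l^2*(98*m - 59) + l*(-161*m^2 + 235*m - 104) + 42*m^3 - 190*m^2 + 84*m + 16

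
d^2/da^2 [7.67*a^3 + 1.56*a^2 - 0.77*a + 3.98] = 46.02*a + 3.12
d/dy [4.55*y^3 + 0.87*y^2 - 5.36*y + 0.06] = 13.65*y^2 + 1.74*y - 5.36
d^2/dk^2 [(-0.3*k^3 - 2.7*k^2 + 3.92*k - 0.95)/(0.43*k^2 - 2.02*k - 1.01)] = (4.44089209850063e-16*k^4 - 5.949644*k^3 - 11.76195*k^2 + 13.329576*k - 30.081638)/(0.079507*k^6 - 1.120494*k^5 + 4.703469*k^4 - 2.978692*k^3 - 11.047683*k^2 - 6.181806*k - 1.030301)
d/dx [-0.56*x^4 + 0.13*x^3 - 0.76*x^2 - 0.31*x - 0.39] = -2.24*x^3 + 0.39*x^2 - 1.52*x - 0.31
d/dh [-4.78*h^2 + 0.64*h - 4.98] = 0.64 - 9.56*h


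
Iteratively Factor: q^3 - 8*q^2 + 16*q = (q)*(q^2 - 8*q + 16) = q*(q - 4)*(q - 4)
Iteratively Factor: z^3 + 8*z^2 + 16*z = (z)*(z^2 + 8*z + 16) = z*(z + 4)*(z + 4)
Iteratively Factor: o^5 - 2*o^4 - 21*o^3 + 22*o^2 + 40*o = (o)*(o^4 - 2*o^3 - 21*o^2 + 22*o + 40) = o*(o - 2)*(o^3 - 21*o - 20) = o*(o - 5)*(o - 2)*(o^2 + 5*o + 4) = o*(o - 5)*(o - 2)*(o + 1)*(o + 4)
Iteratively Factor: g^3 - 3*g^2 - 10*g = (g - 5)*(g^2 + 2*g) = g*(g - 5)*(g + 2)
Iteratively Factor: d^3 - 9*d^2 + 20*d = (d - 4)*(d^2 - 5*d) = d*(d - 4)*(d - 5)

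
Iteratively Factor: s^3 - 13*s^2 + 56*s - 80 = (s - 4)*(s^2 - 9*s + 20) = (s - 5)*(s - 4)*(s - 4)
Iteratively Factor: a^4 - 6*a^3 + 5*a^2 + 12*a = (a - 4)*(a^3 - 2*a^2 - 3*a) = (a - 4)*(a + 1)*(a^2 - 3*a) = a*(a - 4)*(a + 1)*(a - 3)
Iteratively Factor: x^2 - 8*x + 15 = (x - 3)*(x - 5)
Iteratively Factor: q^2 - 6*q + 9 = (q - 3)*(q - 3)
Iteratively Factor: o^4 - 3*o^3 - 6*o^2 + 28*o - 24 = (o - 2)*(o^3 - o^2 - 8*o + 12) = (o - 2)*(o + 3)*(o^2 - 4*o + 4) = (o - 2)^2*(o + 3)*(o - 2)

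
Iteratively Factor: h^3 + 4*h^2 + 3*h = (h + 1)*(h^2 + 3*h) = (h + 1)*(h + 3)*(h)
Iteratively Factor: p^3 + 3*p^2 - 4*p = (p)*(p^2 + 3*p - 4) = p*(p - 1)*(p + 4)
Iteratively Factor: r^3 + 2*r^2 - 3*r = (r - 1)*(r^2 + 3*r) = (r - 1)*(r + 3)*(r)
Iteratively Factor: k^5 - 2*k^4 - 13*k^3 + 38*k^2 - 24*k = (k)*(k^4 - 2*k^3 - 13*k^2 + 38*k - 24) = k*(k - 2)*(k^3 - 13*k + 12) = k*(k - 3)*(k - 2)*(k^2 + 3*k - 4) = k*(k - 3)*(k - 2)*(k + 4)*(k - 1)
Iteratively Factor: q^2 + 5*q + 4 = (q + 4)*(q + 1)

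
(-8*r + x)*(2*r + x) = -16*r^2 - 6*r*x + x^2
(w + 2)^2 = w^2 + 4*w + 4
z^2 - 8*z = z*(z - 8)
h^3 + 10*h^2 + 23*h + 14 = (h + 1)*(h + 2)*(h + 7)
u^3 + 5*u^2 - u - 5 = (u - 1)*(u + 1)*(u + 5)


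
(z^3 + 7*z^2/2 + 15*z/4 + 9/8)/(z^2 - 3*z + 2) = (8*z^3 + 28*z^2 + 30*z + 9)/(8*(z^2 - 3*z + 2))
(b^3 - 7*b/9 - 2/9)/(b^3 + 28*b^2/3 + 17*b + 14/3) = (3*b^2 - b - 2)/(3*(b^2 + 9*b + 14))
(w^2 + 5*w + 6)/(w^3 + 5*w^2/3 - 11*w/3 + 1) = 3*(w + 2)/(3*w^2 - 4*w + 1)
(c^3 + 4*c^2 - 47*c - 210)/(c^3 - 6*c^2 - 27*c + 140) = (c + 6)/(c - 4)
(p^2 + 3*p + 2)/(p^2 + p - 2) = (p + 1)/(p - 1)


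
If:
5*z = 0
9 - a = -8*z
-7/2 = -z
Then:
No Solution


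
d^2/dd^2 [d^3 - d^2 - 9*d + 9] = 6*d - 2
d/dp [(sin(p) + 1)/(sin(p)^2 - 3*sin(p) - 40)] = (-2*sin(p) + cos(p)^2 - 38)*cos(p)/((sin(p) - 8)^2*(sin(p) + 5)^2)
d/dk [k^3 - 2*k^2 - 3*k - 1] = 3*k^2 - 4*k - 3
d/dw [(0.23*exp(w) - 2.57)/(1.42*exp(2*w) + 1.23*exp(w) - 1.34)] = (-0.3266*exp(2*w) + 7.2988*exp(w) + 2.8529)*exp(w)/(2.0164*exp(4*w) + 3.4932*exp(3*w) - 2.2927*exp(2*w) - 3.2964*exp(w) + 1.7956)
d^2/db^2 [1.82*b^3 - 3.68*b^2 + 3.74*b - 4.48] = 10.92*b - 7.36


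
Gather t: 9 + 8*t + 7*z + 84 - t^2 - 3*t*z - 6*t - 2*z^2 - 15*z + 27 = -t^2 + t*(2 - 3*z) - 2*z^2 - 8*z + 120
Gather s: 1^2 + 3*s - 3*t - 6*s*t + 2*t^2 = s*(3 - 6*t) + 2*t^2 - 3*t + 1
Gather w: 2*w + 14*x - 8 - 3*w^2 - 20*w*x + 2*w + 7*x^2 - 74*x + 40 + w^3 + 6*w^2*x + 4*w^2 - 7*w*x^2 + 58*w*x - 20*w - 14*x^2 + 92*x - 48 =w^3 + w^2*(6*x + 1) + w*(-7*x^2 + 38*x - 16) - 7*x^2 + 32*x - 16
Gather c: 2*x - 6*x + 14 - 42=-4*x - 28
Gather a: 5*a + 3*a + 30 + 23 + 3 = 8*a + 56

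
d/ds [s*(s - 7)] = 2*s - 7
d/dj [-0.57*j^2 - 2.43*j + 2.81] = -1.14*j - 2.43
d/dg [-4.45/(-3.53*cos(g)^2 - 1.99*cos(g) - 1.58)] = (31.417*cos(g) + 8.8555)*sin(g)/(3.53*cos(g)^2 + 1.99*cos(g) + 1.58)^2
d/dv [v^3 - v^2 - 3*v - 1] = 3*v^2 - 2*v - 3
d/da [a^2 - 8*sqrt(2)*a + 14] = 2*a - 8*sqrt(2)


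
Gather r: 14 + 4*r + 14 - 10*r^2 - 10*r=-10*r^2 - 6*r + 28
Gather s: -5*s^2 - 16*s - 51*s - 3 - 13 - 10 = -5*s^2 - 67*s - 26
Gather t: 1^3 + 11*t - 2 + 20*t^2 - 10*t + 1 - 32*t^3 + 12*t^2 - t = -32*t^3 + 32*t^2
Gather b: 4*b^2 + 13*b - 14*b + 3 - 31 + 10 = 4*b^2 - b - 18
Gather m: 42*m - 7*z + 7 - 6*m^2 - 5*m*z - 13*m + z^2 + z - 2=-6*m^2 + m*(29 - 5*z) + z^2 - 6*z + 5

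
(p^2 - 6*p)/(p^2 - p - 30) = p/(p + 5)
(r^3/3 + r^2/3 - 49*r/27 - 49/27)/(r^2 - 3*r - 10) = (-9*r^3 - 9*r^2 + 49*r + 49)/(27*(-r^2 + 3*r + 10))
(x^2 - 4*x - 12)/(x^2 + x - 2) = (x - 6)/(x - 1)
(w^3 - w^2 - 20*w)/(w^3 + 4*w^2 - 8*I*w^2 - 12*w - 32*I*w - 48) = w*(w - 5)/(w^2 - 8*I*w - 12)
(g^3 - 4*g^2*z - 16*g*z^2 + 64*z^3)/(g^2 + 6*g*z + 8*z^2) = (g^2 - 8*g*z + 16*z^2)/(g + 2*z)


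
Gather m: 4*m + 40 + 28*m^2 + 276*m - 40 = 28*m^2 + 280*m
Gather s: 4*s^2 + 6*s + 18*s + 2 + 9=4*s^2 + 24*s + 11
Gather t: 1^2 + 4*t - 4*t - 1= 0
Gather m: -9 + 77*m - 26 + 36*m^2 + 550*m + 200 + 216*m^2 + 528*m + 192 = 252*m^2 + 1155*m + 357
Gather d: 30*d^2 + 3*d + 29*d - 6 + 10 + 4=30*d^2 + 32*d + 8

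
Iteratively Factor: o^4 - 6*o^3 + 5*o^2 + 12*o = (o)*(o^3 - 6*o^2 + 5*o + 12) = o*(o - 3)*(o^2 - 3*o - 4) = o*(o - 3)*(o + 1)*(o - 4)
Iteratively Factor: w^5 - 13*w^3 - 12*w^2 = (w + 1)*(w^4 - w^3 - 12*w^2) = w*(w + 1)*(w^3 - w^2 - 12*w) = w*(w - 4)*(w + 1)*(w^2 + 3*w) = w*(w - 4)*(w + 1)*(w + 3)*(w)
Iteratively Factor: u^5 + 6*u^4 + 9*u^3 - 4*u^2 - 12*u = (u + 2)*(u^4 + 4*u^3 + u^2 - 6*u) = u*(u + 2)*(u^3 + 4*u^2 + u - 6) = u*(u - 1)*(u + 2)*(u^2 + 5*u + 6) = u*(u - 1)*(u + 2)^2*(u + 3)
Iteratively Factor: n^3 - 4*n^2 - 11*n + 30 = (n - 2)*(n^2 - 2*n - 15) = (n - 2)*(n + 3)*(n - 5)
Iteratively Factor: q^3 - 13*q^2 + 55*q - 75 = (q - 5)*(q^2 - 8*q + 15) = (q - 5)*(q - 3)*(q - 5)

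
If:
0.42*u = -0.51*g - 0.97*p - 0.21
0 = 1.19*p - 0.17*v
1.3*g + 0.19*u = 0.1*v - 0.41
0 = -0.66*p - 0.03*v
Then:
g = -0.29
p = 0.00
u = -0.14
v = 0.00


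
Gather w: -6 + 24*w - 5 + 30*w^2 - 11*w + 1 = 30*w^2 + 13*w - 10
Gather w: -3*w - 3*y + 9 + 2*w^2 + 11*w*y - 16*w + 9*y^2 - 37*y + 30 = 2*w^2 + w*(11*y - 19) + 9*y^2 - 40*y + 39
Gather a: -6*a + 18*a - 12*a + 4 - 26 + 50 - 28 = 0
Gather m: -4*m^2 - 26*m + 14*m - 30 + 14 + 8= -4*m^2 - 12*m - 8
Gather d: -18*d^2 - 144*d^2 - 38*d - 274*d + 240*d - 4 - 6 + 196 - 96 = -162*d^2 - 72*d + 90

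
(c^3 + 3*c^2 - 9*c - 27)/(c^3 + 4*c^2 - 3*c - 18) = (c - 3)/(c - 2)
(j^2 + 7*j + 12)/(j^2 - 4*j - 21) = (j + 4)/(j - 7)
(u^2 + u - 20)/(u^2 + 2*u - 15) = (u - 4)/(u - 3)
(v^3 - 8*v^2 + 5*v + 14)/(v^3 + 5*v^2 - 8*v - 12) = (v - 7)/(v + 6)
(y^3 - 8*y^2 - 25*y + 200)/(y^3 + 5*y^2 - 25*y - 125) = (y - 8)/(y + 5)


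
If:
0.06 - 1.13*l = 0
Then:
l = 0.05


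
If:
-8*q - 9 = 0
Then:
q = -9/8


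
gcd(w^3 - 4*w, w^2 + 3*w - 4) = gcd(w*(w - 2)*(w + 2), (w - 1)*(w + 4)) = 1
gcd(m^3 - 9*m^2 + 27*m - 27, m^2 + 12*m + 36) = 1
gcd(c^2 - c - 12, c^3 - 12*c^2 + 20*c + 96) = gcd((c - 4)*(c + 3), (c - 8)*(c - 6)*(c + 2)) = 1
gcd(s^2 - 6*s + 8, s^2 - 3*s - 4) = s - 4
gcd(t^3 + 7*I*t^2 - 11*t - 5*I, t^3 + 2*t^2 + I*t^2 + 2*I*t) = t + I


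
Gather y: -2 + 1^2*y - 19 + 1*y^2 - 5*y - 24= y^2 - 4*y - 45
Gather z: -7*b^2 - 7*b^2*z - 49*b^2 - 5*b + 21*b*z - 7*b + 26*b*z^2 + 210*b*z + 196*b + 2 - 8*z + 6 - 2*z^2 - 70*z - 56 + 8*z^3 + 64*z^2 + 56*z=-56*b^2 + 184*b + 8*z^3 + z^2*(26*b + 62) + z*(-7*b^2 + 231*b - 22) - 48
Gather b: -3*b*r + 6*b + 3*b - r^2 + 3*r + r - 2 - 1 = b*(9 - 3*r) - r^2 + 4*r - 3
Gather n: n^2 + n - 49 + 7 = n^2 + n - 42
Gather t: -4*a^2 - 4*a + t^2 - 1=-4*a^2 - 4*a + t^2 - 1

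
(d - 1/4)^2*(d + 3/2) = d^3 + d^2 - 11*d/16 + 3/32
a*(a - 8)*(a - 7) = a^3 - 15*a^2 + 56*a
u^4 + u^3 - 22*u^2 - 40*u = u*(u - 5)*(u + 2)*(u + 4)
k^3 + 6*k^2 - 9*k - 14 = (k - 2)*(k + 1)*(k + 7)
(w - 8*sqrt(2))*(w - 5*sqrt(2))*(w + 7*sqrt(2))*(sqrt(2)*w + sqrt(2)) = sqrt(2)*w^4 - 12*w^3 + sqrt(2)*w^3 - 102*sqrt(2)*w^2 - 12*w^2 - 102*sqrt(2)*w + 1120*w + 1120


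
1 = 1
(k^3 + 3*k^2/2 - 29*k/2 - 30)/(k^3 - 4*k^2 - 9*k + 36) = (k + 5/2)/(k - 3)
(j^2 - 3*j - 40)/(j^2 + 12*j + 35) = (j - 8)/(j + 7)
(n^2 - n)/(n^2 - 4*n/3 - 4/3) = 3*n*(1 - n)/(-3*n^2 + 4*n + 4)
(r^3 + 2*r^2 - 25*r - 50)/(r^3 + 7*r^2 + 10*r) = (r - 5)/r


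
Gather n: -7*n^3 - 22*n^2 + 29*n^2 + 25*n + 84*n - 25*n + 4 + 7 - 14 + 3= -7*n^3 + 7*n^2 + 84*n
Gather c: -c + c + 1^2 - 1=0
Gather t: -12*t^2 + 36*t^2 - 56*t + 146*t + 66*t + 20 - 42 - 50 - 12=24*t^2 + 156*t - 84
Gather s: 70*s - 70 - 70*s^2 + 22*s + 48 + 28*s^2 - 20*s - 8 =-42*s^2 + 72*s - 30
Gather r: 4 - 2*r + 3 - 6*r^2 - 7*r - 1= -6*r^2 - 9*r + 6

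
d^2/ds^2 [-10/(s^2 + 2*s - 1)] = 20*(s^2 + 2*s - 4*(s + 1)^2 - 1)/(s^2 + 2*s - 1)^3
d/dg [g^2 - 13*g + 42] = 2*g - 13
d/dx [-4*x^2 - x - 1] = -8*x - 1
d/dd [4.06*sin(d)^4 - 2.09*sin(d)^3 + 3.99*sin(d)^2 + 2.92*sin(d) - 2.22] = (16.24*sin(d)^3 - 6.27*sin(d)^2 + 7.98*sin(d) + 2.92)*cos(d)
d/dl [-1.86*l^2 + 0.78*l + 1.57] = 0.78 - 3.72*l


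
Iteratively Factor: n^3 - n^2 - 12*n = (n)*(n^2 - n - 12) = n*(n + 3)*(n - 4)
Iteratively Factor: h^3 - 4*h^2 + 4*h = (h - 2)*(h^2 - 2*h) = h*(h - 2)*(h - 2)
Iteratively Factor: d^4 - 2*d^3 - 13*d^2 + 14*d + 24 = (d - 4)*(d^3 + 2*d^2 - 5*d - 6) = (d - 4)*(d + 1)*(d^2 + d - 6) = (d - 4)*(d + 1)*(d + 3)*(d - 2)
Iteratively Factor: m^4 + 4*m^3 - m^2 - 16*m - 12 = (m + 1)*(m^3 + 3*m^2 - 4*m - 12) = (m + 1)*(m + 3)*(m^2 - 4) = (m - 2)*(m + 1)*(m + 3)*(m + 2)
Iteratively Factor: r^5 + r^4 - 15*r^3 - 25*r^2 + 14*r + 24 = (r - 4)*(r^4 + 5*r^3 + 5*r^2 - 5*r - 6) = (r - 4)*(r - 1)*(r^3 + 6*r^2 + 11*r + 6) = (r - 4)*(r - 1)*(r + 2)*(r^2 + 4*r + 3) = (r - 4)*(r - 1)*(r + 2)*(r + 3)*(r + 1)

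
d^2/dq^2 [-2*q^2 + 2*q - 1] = -4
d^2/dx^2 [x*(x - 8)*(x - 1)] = 6*x - 18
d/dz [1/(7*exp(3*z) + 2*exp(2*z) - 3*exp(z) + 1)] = (-21*exp(2*z) - 4*exp(z) + 3)*exp(z)/(7*exp(3*z) + 2*exp(2*z) - 3*exp(z) + 1)^2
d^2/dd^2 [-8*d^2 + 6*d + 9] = -16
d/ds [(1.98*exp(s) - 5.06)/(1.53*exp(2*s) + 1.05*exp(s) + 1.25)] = (-3.0294*exp(2*s) + 15.4836*exp(s) + 7.788)*exp(s)/(2.3409*exp(4*s) + 3.213*exp(3*s) + 4.9275*exp(2*s) + 2.625*exp(s) + 1.5625)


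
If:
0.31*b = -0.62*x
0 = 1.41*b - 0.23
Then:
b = 0.16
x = -0.08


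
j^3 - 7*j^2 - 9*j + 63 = (j - 7)*(j - 3)*(j + 3)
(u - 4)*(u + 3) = u^2 - u - 12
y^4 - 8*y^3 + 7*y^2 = y^2*(y - 7)*(y - 1)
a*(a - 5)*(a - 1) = a^3 - 6*a^2 + 5*a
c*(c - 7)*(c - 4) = c^3 - 11*c^2 + 28*c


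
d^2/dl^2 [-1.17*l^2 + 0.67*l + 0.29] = -2.34000000000000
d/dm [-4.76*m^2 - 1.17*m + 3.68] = -9.52*m - 1.17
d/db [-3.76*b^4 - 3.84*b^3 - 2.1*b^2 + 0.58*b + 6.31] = -15.04*b^3 - 11.52*b^2 - 4.2*b + 0.58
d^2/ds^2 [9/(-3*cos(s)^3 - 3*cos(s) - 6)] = 3*(-9*(1 - cos(2*s))^3/8 + 17*(1 - cos(2*s))^2/4 - 7*cos(s)/2 + cos(2*s) - 9*cos(3*s)/2 - 9)/(cos(s)^3 + cos(s) + 2)^3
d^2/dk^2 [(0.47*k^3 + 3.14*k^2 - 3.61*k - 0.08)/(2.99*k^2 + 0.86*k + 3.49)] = (-7.105427357601e-15*k^5 - 89.809684*k^3 - 192.424584*k^2 + 259.137876*k + 99.712416)/(26.730899*k^6 + 23.065458*k^5 + 100.237059*k^4 + 54.481172*k^3 + 116.999109*k^2 + 31.424658*k + 42.508549)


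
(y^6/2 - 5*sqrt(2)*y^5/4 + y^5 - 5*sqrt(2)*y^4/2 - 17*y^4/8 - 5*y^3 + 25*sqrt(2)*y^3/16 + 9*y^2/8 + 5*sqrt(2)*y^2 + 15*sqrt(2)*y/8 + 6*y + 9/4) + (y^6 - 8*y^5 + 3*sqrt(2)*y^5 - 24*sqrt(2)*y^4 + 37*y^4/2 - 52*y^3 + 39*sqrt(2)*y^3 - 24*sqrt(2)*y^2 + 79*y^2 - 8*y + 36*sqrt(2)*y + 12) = 3*y^6/2 - 7*y^5 + 7*sqrt(2)*y^5/4 - 53*sqrt(2)*y^4/2 + 131*y^4/8 - 57*y^3 + 649*sqrt(2)*y^3/16 - 19*sqrt(2)*y^2 + 641*y^2/8 - 2*y + 303*sqrt(2)*y/8 + 57/4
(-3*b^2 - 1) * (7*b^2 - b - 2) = -21*b^4 + 3*b^3 - b^2 + b + 2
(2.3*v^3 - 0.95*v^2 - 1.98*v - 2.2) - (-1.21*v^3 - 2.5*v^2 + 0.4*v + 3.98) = 3.51*v^3 + 1.55*v^2 - 2.38*v - 6.18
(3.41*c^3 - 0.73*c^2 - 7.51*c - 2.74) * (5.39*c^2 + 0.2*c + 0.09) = 18.3799*c^5 - 3.2527*c^4 - 40.318*c^3 - 16.3363*c^2 - 1.2239*c - 0.2466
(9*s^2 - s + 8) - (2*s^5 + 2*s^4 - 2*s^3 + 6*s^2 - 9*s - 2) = -2*s^5 - 2*s^4 + 2*s^3 + 3*s^2 + 8*s + 10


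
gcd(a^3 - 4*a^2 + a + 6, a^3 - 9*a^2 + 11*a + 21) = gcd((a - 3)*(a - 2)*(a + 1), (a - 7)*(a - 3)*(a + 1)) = a^2 - 2*a - 3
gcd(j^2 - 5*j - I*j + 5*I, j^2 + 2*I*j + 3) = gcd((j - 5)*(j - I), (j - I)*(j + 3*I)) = j - I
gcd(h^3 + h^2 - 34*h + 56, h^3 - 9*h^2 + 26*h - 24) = h^2 - 6*h + 8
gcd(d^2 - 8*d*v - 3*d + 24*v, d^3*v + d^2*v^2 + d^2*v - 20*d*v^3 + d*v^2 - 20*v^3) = 1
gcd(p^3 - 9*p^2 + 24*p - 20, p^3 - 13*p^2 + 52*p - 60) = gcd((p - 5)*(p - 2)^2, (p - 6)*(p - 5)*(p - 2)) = p^2 - 7*p + 10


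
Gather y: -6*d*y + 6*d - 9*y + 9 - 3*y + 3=6*d + y*(-6*d - 12) + 12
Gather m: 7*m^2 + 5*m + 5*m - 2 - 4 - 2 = 7*m^2 + 10*m - 8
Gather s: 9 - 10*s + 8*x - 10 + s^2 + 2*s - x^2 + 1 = s^2 - 8*s - x^2 + 8*x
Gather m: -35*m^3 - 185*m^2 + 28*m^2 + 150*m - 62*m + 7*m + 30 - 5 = -35*m^3 - 157*m^2 + 95*m + 25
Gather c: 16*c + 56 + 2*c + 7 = 18*c + 63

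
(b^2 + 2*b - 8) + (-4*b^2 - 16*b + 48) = -3*b^2 - 14*b + 40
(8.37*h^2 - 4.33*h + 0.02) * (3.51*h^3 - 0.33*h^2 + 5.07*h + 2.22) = 29.3787*h^5 - 17.9604*h^4 + 43.935*h^3 - 3.3783*h^2 - 9.5112*h + 0.0444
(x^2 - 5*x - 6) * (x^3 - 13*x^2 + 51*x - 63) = x^5 - 18*x^4 + 110*x^3 - 240*x^2 + 9*x + 378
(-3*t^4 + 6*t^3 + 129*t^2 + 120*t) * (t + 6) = -3*t^5 - 12*t^4 + 165*t^3 + 894*t^2 + 720*t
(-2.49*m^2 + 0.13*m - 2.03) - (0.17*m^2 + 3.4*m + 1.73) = -2.66*m^2 - 3.27*m - 3.76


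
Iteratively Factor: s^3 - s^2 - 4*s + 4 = (s - 2)*(s^2 + s - 2) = (s - 2)*(s + 2)*(s - 1)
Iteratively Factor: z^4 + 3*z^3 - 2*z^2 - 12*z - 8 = (z + 1)*(z^3 + 2*z^2 - 4*z - 8) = (z + 1)*(z + 2)*(z^2 - 4) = (z - 2)*(z + 1)*(z + 2)*(z + 2)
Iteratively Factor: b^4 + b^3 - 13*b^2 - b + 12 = (b - 1)*(b^3 + 2*b^2 - 11*b - 12) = (b - 3)*(b - 1)*(b^2 + 5*b + 4) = (b - 3)*(b - 1)*(b + 4)*(b + 1)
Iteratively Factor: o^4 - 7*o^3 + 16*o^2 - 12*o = (o - 3)*(o^3 - 4*o^2 + 4*o) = (o - 3)*(o - 2)*(o^2 - 2*o) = o*(o - 3)*(o - 2)*(o - 2)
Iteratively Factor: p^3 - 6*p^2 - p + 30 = (p - 3)*(p^2 - 3*p - 10) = (p - 3)*(p + 2)*(p - 5)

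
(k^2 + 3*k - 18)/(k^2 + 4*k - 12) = (k - 3)/(k - 2)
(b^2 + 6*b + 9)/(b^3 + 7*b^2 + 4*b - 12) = (b^2 + 6*b + 9)/(b^3 + 7*b^2 + 4*b - 12)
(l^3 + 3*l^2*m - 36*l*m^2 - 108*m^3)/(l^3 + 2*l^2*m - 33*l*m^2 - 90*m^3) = (l + 6*m)/(l + 5*m)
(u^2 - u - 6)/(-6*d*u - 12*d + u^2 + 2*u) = (u - 3)/(-6*d + u)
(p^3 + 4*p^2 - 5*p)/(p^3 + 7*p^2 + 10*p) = (p - 1)/(p + 2)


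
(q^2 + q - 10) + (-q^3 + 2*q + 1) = -q^3 + q^2 + 3*q - 9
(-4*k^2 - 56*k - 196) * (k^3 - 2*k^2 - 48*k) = -4*k^5 - 48*k^4 + 108*k^3 + 3080*k^2 + 9408*k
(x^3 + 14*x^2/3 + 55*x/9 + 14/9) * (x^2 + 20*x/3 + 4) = x^5 + 34*x^4/3 + 371*x^3/9 + 1646*x^2/27 + 940*x/27 + 56/9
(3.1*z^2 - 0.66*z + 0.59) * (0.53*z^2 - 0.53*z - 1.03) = 1.643*z^4 - 1.9928*z^3 - 2.5305*z^2 + 0.3671*z - 0.6077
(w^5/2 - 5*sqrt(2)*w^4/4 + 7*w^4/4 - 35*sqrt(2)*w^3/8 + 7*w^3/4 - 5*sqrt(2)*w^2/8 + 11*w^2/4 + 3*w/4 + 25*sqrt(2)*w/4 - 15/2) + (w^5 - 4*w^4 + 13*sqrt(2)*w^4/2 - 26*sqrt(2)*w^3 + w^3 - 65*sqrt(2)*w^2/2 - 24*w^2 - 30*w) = 3*w^5/2 - 9*w^4/4 + 21*sqrt(2)*w^4/4 - 243*sqrt(2)*w^3/8 + 11*w^3/4 - 265*sqrt(2)*w^2/8 - 85*w^2/4 - 117*w/4 + 25*sqrt(2)*w/4 - 15/2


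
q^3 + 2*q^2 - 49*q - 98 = (q - 7)*(q + 2)*(q + 7)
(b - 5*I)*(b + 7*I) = b^2 + 2*I*b + 35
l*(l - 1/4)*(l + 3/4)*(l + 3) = l^4 + 7*l^3/2 + 21*l^2/16 - 9*l/16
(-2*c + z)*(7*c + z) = -14*c^2 + 5*c*z + z^2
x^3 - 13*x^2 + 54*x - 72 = (x - 6)*(x - 4)*(x - 3)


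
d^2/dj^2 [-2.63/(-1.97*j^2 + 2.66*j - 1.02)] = (-20.413534*j^2 + 27.563452*j + 2.63*(3.94*j - 2.66)*(7.88*j - 5.32) - 10.569444)/(1.97*j^2 - 2.66*j + 1.02)^3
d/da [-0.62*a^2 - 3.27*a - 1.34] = -1.24*a - 3.27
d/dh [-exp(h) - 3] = -exp(h)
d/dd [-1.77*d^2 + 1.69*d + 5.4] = 1.69 - 3.54*d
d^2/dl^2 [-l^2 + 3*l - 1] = -2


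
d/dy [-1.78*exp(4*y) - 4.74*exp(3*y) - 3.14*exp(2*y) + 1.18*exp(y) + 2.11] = (-7.12*exp(3*y) - 14.22*exp(2*y) - 6.28*exp(y) + 1.18)*exp(y)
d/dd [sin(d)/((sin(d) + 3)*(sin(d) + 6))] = (cos(d)^2 + 17)*cos(d)/((sin(d) + 3)^2*(sin(d) + 6)^2)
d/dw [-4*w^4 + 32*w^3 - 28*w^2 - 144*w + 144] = -16*w^3 + 96*w^2 - 56*w - 144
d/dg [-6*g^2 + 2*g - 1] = 2 - 12*g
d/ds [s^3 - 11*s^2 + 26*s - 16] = 3*s^2 - 22*s + 26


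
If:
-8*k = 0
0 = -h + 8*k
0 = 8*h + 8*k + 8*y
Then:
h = 0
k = 0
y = 0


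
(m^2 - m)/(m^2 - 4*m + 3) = m/(m - 3)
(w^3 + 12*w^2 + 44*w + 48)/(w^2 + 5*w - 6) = (w^2 + 6*w + 8)/(w - 1)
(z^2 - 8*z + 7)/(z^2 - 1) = (z - 7)/(z + 1)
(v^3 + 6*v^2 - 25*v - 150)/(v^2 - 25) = v + 6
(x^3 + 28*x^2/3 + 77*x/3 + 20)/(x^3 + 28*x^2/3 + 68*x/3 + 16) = (x^2 + 8*x + 15)/(x^2 + 8*x + 12)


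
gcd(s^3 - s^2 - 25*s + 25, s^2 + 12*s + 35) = s + 5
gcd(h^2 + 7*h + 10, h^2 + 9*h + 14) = h + 2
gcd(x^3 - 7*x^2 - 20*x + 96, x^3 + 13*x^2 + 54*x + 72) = x + 4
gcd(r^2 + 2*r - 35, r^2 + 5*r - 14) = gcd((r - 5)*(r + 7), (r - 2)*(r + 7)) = r + 7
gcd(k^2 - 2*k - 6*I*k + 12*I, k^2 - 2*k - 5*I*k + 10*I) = k - 2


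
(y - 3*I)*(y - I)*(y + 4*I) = y^3 + 13*y - 12*I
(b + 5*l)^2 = b^2 + 10*b*l + 25*l^2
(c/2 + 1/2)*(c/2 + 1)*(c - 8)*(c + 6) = c^4/4 + c^3/4 - 13*c^2 - 37*c - 24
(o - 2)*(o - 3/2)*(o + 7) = o^3 + 7*o^2/2 - 43*o/2 + 21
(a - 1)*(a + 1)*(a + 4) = a^3 + 4*a^2 - a - 4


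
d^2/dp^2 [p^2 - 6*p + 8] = 2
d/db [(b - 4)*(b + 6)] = 2*b + 2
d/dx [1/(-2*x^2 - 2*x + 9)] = 2*(2*x + 1)/(2*x^2 + 2*x - 9)^2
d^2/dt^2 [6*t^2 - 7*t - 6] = 12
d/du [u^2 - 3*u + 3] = 2*u - 3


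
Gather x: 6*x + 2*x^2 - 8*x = 2*x^2 - 2*x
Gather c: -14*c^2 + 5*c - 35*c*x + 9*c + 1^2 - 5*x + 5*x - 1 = -14*c^2 + c*(14 - 35*x)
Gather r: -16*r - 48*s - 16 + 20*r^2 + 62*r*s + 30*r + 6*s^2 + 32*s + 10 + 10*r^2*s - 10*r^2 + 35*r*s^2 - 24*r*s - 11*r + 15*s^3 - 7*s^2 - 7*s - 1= r^2*(10*s + 10) + r*(35*s^2 + 38*s + 3) + 15*s^3 - s^2 - 23*s - 7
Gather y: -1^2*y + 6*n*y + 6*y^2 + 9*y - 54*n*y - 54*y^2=-48*y^2 + y*(8 - 48*n)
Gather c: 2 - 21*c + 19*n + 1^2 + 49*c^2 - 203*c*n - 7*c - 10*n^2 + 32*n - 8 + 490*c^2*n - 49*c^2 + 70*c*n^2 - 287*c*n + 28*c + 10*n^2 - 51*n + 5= 490*c^2*n + c*(70*n^2 - 490*n)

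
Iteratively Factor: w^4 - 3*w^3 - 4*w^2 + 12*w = (w - 2)*(w^3 - w^2 - 6*w) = (w - 3)*(w - 2)*(w^2 + 2*w) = (w - 3)*(w - 2)*(w + 2)*(w)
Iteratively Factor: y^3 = (y)*(y^2) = y^2*(y)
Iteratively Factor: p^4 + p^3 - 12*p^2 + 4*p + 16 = (p + 4)*(p^3 - 3*p^2 + 4) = (p - 2)*(p + 4)*(p^2 - p - 2) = (p - 2)^2*(p + 4)*(p + 1)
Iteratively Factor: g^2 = (g)*(g)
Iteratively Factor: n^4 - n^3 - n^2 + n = (n + 1)*(n^3 - 2*n^2 + n) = (n - 1)*(n + 1)*(n^2 - n) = n*(n - 1)*(n + 1)*(n - 1)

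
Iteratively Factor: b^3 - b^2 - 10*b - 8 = (b + 2)*(b^2 - 3*b - 4) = (b + 1)*(b + 2)*(b - 4)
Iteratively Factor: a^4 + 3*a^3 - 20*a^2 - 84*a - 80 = (a + 2)*(a^3 + a^2 - 22*a - 40) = (a - 5)*(a + 2)*(a^2 + 6*a + 8) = (a - 5)*(a + 2)^2*(a + 4)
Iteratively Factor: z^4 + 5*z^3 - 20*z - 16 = (z - 2)*(z^3 + 7*z^2 + 14*z + 8) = (z - 2)*(z + 2)*(z^2 + 5*z + 4) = (z - 2)*(z + 2)*(z + 4)*(z + 1)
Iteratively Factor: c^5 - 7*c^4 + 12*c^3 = (c)*(c^4 - 7*c^3 + 12*c^2) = c^2*(c^3 - 7*c^2 + 12*c) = c^2*(c - 4)*(c^2 - 3*c) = c^3*(c - 4)*(c - 3)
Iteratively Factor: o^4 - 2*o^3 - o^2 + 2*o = (o + 1)*(o^3 - 3*o^2 + 2*o) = (o - 1)*(o + 1)*(o^2 - 2*o) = (o - 2)*(o - 1)*(o + 1)*(o)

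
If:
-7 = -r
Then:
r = 7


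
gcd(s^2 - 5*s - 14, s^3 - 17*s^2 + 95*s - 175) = s - 7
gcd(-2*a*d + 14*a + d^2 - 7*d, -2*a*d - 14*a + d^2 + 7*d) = 2*a - d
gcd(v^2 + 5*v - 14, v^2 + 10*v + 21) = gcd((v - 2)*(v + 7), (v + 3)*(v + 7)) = v + 7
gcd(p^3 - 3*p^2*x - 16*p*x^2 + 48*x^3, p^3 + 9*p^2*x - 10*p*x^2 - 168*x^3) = -p + 4*x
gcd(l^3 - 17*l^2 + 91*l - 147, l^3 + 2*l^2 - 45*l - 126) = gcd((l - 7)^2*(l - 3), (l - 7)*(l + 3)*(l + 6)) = l - 7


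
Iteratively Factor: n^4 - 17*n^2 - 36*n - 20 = (n + 2)*(n^3 - 2*n^2 - 13*n - 10) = (n - 5)*(n + 2)*(n^2 + 3*n + 2) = (n - 5)*(n + 1)*(n + 2)*(n + 2)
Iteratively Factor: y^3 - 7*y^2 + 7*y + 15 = (y + 1)*(y^2 - 8*y + 15) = (y - 5)*(y + 1)*(y - 3)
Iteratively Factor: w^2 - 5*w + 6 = (w - 2)*(w - 3)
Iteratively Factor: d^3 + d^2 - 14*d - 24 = (d + 3)*(d^2 - 2*d - 8) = (d - 4)*(d + 3)*(d + 2)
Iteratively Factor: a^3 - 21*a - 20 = (a + 1)*(a^2 - a - 20) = (a + 1)*(a + 4)*(a - 5)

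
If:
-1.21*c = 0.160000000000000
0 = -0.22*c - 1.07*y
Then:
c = -0.13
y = 0.03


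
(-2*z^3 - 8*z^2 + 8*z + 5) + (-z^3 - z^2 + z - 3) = -3*z^3 - 9*z^2 + 9*z + 2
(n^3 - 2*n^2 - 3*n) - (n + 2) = n^3 - 2*n^2 - 4*n - 2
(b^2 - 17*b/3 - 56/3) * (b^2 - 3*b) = b^4 - 26*b^3/3 - 5*b^2/3 + 56*b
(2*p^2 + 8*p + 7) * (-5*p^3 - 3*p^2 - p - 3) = -10*p^5 - 46*p^4 - 61*p^3 - 35*p^2 - 31*p - 21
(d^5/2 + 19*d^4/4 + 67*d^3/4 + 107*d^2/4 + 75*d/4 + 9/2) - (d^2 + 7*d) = d^5/2 + 19*d^4/4 + 67*d^3/4 + 103*d^2/4 + 47*d/4 + 9/2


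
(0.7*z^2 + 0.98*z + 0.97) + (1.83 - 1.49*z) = 0.7*z^2 - 0.51*z + 2.8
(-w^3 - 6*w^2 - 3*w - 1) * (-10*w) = 10*w^4 + 60*w^3 + 30*w^2 + 10*w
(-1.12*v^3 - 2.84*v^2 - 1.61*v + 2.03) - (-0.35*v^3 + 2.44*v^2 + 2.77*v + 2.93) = -0.77*v^3 - 5.28*v^2 - 4.38*v - 0.9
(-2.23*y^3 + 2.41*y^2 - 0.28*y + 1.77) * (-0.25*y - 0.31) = 0.5575*y^4 + 0.0888*y^3 - 0.6771*y^2 - 0.3557*y - 0.5487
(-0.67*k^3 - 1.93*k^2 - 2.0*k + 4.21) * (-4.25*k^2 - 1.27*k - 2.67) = 2.8475*k^5 + 9.0534*k^4 + 12.74*k^3 - 10.1994*k^2 - 0.00670000000000037*k - 11.2407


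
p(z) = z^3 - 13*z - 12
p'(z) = 3*z^2 - 13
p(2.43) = -29.24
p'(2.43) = 4.71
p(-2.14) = 6.02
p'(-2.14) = 0.74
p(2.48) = -28.99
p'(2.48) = 5.45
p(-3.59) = -11.60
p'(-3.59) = 25.66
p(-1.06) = 0.59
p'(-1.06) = -9.63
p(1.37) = -27.24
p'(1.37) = -7.37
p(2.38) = -29.46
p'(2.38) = 3.99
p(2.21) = -29.94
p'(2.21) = 1.65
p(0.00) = -12.00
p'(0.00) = -13.00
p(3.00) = -24.00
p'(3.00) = 14.00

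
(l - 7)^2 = l^2 - 14*l + 49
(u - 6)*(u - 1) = u^2 - 7*u + 6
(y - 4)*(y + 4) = y^2 - 16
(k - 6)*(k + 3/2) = k^2 - 9*k/2 - 9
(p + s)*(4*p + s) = 4*p^2 + 5*p*s + s^2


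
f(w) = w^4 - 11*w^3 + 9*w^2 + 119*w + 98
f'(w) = 4*w^3 - 33*w^2 + 18*w + 119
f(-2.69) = 109.49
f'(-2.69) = -246.07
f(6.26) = 32.84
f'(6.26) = -80.25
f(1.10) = 226.61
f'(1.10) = 104.19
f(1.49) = 263.83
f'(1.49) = 85.79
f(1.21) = 237.82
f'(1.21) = 99.55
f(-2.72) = 117.00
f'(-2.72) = -254.60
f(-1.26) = -13.13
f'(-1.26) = 35.93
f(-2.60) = 88.47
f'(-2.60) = -221.18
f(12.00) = 4550.00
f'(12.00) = 2495.00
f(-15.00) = 88088.00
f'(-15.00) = -21076.00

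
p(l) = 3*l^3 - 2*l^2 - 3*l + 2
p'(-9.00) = 762.00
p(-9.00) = -2320.00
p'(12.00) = 1245.00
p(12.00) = 4862.00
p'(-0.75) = 5.06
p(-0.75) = 1.86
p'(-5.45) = 286.12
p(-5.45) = -526.69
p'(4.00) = 125.00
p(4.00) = 150.00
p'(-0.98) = 9.56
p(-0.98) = 0.20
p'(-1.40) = 20.24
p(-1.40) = -5.95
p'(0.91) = 0.81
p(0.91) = -0.13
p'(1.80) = 18.96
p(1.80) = 7.62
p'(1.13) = 3.97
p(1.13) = 0.38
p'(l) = 9*l^2 - 4*l - 3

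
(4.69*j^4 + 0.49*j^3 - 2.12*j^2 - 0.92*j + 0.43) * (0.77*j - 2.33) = 3.6113*j^5 - 10.5504*j^4 - 2.7741*j^3 + 4.2312*j^2 + 2.4747*j - 1.0019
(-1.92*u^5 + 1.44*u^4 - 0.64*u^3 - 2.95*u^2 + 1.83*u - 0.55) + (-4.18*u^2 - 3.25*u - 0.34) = -1.92*u^5 + 1.44*u^4 - 0.64*u^3 - 7.13*u^2 - 1.42*u - 0.89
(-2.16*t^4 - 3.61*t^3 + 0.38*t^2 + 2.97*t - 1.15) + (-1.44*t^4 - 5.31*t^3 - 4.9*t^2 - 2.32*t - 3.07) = -3.6*t^4 - 8.92*t^3 - 4.52*t^2 + 0.65*t - 4.22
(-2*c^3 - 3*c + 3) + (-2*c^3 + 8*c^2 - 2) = -4*c^3 + 8*c^2 - 3*c + 1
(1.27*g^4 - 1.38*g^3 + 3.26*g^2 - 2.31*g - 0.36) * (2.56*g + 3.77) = 3.2512*g^5 + 1.2551*g^4 + 3.143*g^3 + 6.3766*g^2 - 9.6303*g - 1.3572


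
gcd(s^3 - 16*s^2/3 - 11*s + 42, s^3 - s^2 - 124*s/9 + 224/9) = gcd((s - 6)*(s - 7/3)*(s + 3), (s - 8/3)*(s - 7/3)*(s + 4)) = s - 7/3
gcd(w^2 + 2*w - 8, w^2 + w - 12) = w + 4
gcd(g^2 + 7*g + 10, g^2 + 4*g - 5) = g + 5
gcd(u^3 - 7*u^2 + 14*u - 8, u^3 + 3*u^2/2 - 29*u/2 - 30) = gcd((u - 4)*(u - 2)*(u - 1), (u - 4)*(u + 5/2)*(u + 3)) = u - 4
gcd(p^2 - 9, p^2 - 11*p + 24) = p - 3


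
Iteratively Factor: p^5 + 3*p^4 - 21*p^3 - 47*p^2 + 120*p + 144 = (p + 1)*(p^4 + 2*p^3 - 23*p^2 - 24*p + 144) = (p - 3)*(p + 1)*(p^3 + 5*p^2 - 8*p - 48) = (p - 3)*(p + 1)*(p + 4)*(p^2 + p - 12) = (p - 3)^2*(p + 1)*(p + 4)*(p + 4)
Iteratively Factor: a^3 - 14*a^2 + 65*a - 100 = (a - 5)*(a^2 - 9*a + 20) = (a - 5)*(a - 4)*(a - 5)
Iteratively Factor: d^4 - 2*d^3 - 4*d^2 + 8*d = (d)*(d^3 - 2*d^2 - 4*d + 8) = d*(d - 2)*(d^2 - 4) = d*(d - 2)^2*(d + 2)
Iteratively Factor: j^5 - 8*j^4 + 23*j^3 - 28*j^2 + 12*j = (j - 2)*(j^4 - 6*j^3 + 11*j^2 - 6*j) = (j - 2)*(j - 1)*(j^3 - 5*j^2 + 6*j) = (j - 3)*(j - 2)*(j - 1)*(j^2 - 2*j) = j*(j - 3)*(j - 2)*(j - 1)*(j - 2)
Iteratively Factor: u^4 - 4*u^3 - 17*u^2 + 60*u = (u)*(u^3 - 4*u^2 - 17*u + 60) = u*(u + 4)*(u^2 - 8*u + 15) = u*(u - 3)*(u + 4)*(u - 5)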